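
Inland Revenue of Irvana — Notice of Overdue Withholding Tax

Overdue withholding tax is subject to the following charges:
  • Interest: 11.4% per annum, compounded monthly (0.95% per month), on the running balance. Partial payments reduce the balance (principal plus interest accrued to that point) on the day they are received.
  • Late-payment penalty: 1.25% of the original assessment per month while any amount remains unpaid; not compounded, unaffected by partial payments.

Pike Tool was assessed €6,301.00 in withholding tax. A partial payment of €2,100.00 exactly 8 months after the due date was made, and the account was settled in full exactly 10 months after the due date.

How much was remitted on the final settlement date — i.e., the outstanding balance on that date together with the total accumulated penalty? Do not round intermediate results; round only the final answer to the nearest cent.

€5,573.38

Balance at month 8: €6,301.0000 × (1 + 0.0095)^8 = €6,796.1048…
After €2,100.00 payment: €6,796.1048… − €2,100.00 = €4,696.1048…
Balance at month 10: €4,696.1048… × (1 + 0.0095)^2 = €4,785.7546…
Penalty: 10 × 1.25% × €6,301.00 = €787.63…
Final settlement = outstanding balance + penalty = €4,785.7546… + €787.63… = €5,573.38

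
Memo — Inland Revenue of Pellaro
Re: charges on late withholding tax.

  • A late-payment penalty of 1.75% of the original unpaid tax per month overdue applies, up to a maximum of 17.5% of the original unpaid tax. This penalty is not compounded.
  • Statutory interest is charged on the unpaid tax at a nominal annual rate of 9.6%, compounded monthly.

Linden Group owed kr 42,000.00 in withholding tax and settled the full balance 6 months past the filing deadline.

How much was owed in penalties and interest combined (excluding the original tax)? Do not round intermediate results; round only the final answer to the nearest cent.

Penalty: 6 × 1.75% × kr 42,000.00 = kr 4,410.00 (below the 17.5% cap of kr 7,350.00)
Interest (9.6%/yr ÷ 12 = 0.8%/month): kr 42,000.00 × ((1 + 0.008)^6 − 1) = kr 2,056.7527…
Penalties + interest = kr 4,410.0000 + kr 2,056.7527… = kr 6,466.75

kr 6,466.75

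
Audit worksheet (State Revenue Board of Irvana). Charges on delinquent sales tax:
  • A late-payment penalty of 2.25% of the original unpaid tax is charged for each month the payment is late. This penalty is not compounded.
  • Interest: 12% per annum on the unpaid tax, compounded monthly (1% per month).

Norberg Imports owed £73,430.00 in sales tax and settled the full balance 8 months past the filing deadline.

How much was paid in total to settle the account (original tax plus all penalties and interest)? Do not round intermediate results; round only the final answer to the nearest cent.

£92,731.57

Late-payment penalty = 2.25% × £73,430.00 × 8 mo = £13,217.40
Interest: £73,430.00 × ((1 + 0.01)^8 − 1) = £73,430.00 × 0.0828567… = £6,084.1679…
Total = £73,430.00 + £13,217.4000 + £6,084.1679… = £92,731.57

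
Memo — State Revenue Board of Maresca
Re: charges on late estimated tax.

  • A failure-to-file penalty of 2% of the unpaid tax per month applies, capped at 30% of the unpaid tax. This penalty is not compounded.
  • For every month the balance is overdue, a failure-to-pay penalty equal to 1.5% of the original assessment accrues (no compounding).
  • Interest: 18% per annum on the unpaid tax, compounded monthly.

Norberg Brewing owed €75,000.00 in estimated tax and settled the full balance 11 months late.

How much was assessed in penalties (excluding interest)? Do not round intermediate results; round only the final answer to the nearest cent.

€28,875.00

Failure-to-file: 11 × 2% × €75,000.00 = €16,500.00 (under the 30% cap)
Failure-to-pay penalty = 1.5% × €75,000.00 × 11 mo = €12,375.00
Total penalty = €16,500.00 + €12,375.00 = €28,875.00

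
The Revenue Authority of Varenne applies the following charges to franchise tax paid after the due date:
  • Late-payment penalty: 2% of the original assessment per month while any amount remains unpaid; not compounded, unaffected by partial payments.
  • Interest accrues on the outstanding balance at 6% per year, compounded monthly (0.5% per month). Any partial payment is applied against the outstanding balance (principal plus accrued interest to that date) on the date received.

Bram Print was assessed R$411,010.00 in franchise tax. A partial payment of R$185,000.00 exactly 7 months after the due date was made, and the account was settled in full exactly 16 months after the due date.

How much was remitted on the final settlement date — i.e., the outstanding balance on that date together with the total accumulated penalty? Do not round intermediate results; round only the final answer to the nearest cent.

Balance at month 7: R$411,010.0000 × (1 + 0.005)^7 = R$425,612.9374…
After R$185,000.00 payment: R$425,612.9374… − R$185,000.00 = R$240,612.9374…
Balance at month 16: R$240,612.9374… × (1 + 0.005)^9 = R$251,659.6167…
Penalty: 16 × 2% × R$411,010.00 = R$131,523.20
Final settlement = outstanding balance + penalty = R$251,659.6167… + R$131,523.20 = R$383,182.82

R$383,182.82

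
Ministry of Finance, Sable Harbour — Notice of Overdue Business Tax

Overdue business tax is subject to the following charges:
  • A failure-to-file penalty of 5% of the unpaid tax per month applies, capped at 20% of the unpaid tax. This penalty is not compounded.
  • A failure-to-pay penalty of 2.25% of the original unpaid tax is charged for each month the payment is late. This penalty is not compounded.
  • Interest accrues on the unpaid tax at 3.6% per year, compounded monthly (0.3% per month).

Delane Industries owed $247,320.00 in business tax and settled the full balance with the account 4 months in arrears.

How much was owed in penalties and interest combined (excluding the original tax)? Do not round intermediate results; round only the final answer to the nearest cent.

Failure-to-file: 4 × 5% × $247,320.00 = $49,464.00, capped at 20% × $247,320.00 = $49,464.00
Failure-to-pay penalty: 4 × 2.25% × $247,320.00 = $22,258.80
Interest: $247,320.00 × ((1 + 0.003)^4 − 1) = $247,320.00 × 0.0120541… = $2,981.2220…
Penalties + interest = $71,722.8000 + $2,981.2220… = $74,704.02

$74,704.02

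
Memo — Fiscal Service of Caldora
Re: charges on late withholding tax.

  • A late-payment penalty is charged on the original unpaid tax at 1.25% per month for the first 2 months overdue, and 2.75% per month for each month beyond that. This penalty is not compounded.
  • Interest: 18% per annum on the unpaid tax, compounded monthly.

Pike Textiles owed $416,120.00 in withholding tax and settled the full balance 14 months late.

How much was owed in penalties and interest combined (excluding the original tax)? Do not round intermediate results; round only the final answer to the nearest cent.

Penalty, months 1–2: 2 × 1.25% × $416,120.00 = $10,403.00
Penalty, months 3–14: 12 × 2.75% × $416,120.00 = $137,319.60
Interest (18%/yr ÷ 12 = 1.5%/month): $416,120.00 × ((1 + 0.015)^14 − 1) = $96,438.1947…
Penalties + interest = $147,722.6000 + $96,438.1947… = $244,160.79

$244,160.79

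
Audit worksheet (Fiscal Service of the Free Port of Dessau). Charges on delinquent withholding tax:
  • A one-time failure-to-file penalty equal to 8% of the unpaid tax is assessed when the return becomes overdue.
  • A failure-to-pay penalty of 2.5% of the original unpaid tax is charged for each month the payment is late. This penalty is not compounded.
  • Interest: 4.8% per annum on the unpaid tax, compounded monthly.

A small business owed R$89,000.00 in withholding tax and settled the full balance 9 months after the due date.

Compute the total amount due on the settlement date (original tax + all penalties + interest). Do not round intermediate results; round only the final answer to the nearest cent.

Failure-to-file penalty: 8% × R$89,000.00 = R$7,120.00
Failure-to-pay penalty: 9 × 2.5% × R$89,000.00 = R$20,025.00
Interest (4.8%/yr ÷ 12 = 0.4%/month): R$89,000.00 × ((1 + 0.004)^9 − 1) = R$3,255.7453…
Total = R$89,000.00 + R$27,145.0000 + R$3,255.7453… = R$119,400.75

R$119,400.75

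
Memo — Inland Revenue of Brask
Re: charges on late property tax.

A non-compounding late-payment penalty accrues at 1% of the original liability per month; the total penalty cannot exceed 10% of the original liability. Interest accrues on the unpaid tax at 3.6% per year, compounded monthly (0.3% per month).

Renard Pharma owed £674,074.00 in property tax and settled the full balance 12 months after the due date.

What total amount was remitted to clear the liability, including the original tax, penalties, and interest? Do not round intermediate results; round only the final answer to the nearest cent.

£766,152.50

Penalty (uncapped): 12 × 1% × £674,074.00 = £80,888.88; cap = 10% × £674,074.00 = £67,407.40 → penalty = £67,407.40
Interest: £674,074.00 × ((1 + 0.003)^12 − 1) = £674,074.00 × 0.0366000… = £24,671.0951…
Total = £674,074.00 + £67,407.4000 + £24,671.0951… = £766,152.50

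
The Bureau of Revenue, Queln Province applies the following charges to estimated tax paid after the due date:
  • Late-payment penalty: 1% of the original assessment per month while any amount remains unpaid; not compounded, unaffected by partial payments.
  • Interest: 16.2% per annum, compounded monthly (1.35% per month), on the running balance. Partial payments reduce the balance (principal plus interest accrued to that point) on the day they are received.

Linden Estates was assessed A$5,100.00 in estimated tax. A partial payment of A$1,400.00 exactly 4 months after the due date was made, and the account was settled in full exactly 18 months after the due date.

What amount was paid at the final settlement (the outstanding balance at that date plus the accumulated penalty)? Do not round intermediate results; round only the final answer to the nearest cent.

A$5,721.17

Balance at month 4: A$5,100.0000 × (1 + 0.0135)^4 = A$5,381.0272…
After A$1,400.00 payment: A$5,381.0272… − A$1,400.00 = A$3,981.0272…
Balance at month 18: A$3,981.0272… × (1 + 0.0135)^14 = A$4,803.1670…
Penalty: 18 × 1% × A$5,100.00 = A$918.00
Final settlement = outstanding balance + penalty = A$4,803.1670… + A$918.00 = A$5,721.17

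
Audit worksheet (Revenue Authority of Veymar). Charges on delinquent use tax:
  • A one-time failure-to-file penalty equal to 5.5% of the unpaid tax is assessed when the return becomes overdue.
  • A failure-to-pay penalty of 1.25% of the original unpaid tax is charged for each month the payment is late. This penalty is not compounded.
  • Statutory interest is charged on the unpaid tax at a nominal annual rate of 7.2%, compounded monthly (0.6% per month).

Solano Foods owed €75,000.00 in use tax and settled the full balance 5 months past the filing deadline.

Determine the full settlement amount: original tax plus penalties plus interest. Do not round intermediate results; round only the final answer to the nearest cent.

€86,089.66

Failure-to-file penalty: 5.5% × €75,000.00 = €4,125.00
Failure-to-pay penalty: 5 × 1.25% × €75,000.00 = €4,687.50
Interest: €75,000.00 × ((1 + 0.006)^5 − 1) = €75,000.00 × 0.0303622… = €2,277.1625…
Total = €75,000.00 + €8,812.5000 + €2,277.1625… = €86,089.66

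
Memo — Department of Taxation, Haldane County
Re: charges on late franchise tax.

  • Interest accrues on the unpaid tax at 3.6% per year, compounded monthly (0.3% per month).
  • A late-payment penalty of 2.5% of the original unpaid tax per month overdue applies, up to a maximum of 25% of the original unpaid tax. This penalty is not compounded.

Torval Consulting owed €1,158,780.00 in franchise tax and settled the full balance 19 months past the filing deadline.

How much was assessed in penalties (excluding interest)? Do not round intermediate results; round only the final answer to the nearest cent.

€289,695.00

Penalty (uncapped): 19 × 2.5% × €1,158,780.00 = €550,420.50; cap = 25% × €1,158,780.00 = €289,695.00 → penalty = €289,695.00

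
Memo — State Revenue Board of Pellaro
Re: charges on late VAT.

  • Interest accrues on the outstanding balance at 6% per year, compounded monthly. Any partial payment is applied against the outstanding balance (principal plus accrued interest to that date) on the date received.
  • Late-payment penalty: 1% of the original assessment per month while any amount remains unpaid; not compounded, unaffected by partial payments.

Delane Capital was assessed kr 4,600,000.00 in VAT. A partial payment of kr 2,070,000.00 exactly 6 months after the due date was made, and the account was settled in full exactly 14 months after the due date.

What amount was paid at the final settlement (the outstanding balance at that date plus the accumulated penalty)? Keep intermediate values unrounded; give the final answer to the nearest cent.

Monthly rate = 6% ÷ 12 = 0.5%
Balance at month 6: kr 4,600,000.0000 × (1 + 0.005)^6 = kr 4,739,736.5432…
After kr 2,070,000.00 payment: kr 4,739,736.5432… − kr 2,070,000.00 = kr 2,669,736.5432…
Balance at month 14: kr 2,669,736.5432… × (1 + 0.005)^8 = kr 2,778,413.6259…
Penalty: 14 × 1% × kr 4,600,000.00 = kr 644,000.00
Final settlement = outstanding balance + penalty = kr 2,778,413.6259… + kr 644,000.00 = kr 3,422,413.63

kr 3,422,413.63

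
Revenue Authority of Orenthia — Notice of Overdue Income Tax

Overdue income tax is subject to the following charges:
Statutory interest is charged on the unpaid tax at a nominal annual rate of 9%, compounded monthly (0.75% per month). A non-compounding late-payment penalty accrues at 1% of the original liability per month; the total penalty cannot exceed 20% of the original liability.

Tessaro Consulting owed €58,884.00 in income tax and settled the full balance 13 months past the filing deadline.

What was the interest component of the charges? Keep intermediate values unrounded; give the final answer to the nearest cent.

Interest: €58,884.00 × ((1 + 0.0075)^13 − 1) = €58,884.00 × 0.1020104… = €6,006.7833…

€6,006.78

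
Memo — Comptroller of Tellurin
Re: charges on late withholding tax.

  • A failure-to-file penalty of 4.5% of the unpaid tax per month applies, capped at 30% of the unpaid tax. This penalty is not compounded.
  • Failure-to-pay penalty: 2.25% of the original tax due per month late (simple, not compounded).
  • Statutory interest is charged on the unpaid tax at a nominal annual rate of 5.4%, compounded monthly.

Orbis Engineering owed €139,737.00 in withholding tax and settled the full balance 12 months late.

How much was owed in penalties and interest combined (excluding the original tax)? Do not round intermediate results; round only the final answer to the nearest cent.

Failure-to-file: 12 × 4.5% × €139,737.00 = €75,457.98, capped at 30% × €139,737.00 = €41,921.10
Failure-to-pay penalty = 2.25% × €139,737.00 × 12 mo = €37,728.99
Interest (5.4%/yr ÷ 12 = 0.45%/month): €139,737.00 × ((1 + 0.0045)^12 − 1) = €7,735.3864…
Penalties + interest = €79,650.0900 + €7,735.3864… = €87,385.48

€87,385.48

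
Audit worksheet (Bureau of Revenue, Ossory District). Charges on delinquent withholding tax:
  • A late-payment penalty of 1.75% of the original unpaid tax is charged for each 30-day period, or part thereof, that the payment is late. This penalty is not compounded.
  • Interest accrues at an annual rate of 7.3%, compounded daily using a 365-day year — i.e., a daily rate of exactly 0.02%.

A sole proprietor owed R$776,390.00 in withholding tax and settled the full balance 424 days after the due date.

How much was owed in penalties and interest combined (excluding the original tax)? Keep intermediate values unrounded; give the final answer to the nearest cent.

Penalty periods: ⌈424/30⌉ = 15; penalty = 15 × 1.75% × R$776,390.00 = R$203,802.38…
Interest: R$776,390.00 × ((1 + 0.0002)^424 − 1) = R$776,390.00 × 0.08849012… = R$68,702.8410…
Penalties + interest = R$203,802.3750 + R$68,702.8410… = R$272,505.22

R$272,505.22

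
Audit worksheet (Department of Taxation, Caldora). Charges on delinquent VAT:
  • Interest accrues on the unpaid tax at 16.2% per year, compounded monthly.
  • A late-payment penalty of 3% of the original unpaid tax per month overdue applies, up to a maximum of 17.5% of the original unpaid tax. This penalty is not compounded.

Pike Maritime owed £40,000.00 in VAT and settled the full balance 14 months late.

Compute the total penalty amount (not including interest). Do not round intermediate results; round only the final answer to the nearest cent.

Penalty (uncapped): 14 × 3% × £40,000.00 = £16,800.00; cap = 17.5% × £40,000.00 = £7,000.00 → penalty = £7,000.00

£7,000.00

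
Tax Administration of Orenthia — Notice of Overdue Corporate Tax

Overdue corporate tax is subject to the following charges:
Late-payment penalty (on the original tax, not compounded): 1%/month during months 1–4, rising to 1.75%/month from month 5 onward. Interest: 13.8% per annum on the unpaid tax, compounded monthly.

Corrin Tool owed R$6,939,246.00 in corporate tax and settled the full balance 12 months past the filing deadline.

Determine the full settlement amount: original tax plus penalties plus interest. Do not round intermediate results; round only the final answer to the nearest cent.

R$9,208,878.45

Penalty, months 1–4: 4 × 1% × R$6,939,246.00 = R$277,569.84
Penalty, months 5–12: 8 × 1.75% × R$6,939,246.00 = R$971,494.44
Interest (13.8%/yr ÷ 12 = 1.15%/month): R$6,939,246.00 × ((1 + 0.0115)^12 − 1) = R$1,020,568.1739…
Total = R$6,939,246.00 + R$1,249,064.2800 + R$1,020,568.1739… = R$9,208,878.45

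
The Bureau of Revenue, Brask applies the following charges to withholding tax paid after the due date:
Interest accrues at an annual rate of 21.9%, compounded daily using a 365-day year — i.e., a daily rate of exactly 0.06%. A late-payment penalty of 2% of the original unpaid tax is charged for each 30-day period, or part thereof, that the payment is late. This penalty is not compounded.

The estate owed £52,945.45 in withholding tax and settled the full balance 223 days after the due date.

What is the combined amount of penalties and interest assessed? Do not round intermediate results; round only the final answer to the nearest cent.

£16,048.73

Penalty periods: ⌈223/30⌉ = 8; penalty = 8 × 2% × £52,945.45 = £8,471.27…
Interest: £52,945.45 × ((1 + 0.0006)^223 − 1) = £52,945.45 × 0.14311830… = £7,577.4626…
Penalties + interest = £8,471.2720 + £7,577.4626… = £16,048.73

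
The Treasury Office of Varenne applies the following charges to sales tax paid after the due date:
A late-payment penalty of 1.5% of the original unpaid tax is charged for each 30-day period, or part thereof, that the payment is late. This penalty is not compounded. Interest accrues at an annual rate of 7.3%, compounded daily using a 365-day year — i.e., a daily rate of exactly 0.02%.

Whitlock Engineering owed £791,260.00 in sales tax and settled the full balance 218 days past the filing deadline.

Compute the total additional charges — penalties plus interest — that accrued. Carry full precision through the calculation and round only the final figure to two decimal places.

Penalty periods: ⌈218/30⌉ = 8; penalty = 8 × 1.5% × £791,260.00 = £94,951.20
Interest: £791,260.00 × ((1 + 0.0002)^218 − 1) = £791,260.00 × 0.04455989… = £35,258.4600…
Penalties + interest = £94,951.2000 + £35,258.4600… = £130,209.66

£130,209.66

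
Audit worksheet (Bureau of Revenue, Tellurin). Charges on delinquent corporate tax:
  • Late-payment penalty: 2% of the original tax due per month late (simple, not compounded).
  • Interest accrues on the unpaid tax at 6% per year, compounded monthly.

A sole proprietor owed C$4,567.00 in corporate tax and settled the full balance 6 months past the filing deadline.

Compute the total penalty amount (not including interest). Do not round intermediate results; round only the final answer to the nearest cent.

C$548.04

Late-payment penalty: 6 × 2% × C$4,567.00 = C$548.04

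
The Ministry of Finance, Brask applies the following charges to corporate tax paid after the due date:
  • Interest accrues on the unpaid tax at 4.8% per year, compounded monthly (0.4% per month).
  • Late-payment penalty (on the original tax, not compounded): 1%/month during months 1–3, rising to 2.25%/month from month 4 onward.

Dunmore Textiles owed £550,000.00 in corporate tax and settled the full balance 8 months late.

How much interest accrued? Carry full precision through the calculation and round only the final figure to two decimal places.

Interest: £550,000.00 × ((1 + 0.004)^8 − 1) = £550,000.00 × 0.0324516… = £17,848.3811…

£17,848.38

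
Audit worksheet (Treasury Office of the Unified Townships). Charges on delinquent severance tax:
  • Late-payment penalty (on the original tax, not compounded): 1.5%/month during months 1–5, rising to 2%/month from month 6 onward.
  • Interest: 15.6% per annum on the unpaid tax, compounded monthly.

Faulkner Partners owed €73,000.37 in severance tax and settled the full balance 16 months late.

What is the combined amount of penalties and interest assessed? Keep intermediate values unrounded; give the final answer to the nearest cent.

€38,293.36

Penalty, months 1–5: 5 × 1.5% × €73,000.37 = €5,475.03…
Penalty, months 6–16: 11 × 2% × €73,000.37 = €16,060.08…
Interest (15.6%/yr ÷ 12 = 1.3%/month): €73,000.37 × ((1 + 0.013)^16 − 1) = €16,758.2542…
Penalties + interest = €21,535.1092… + €16,758.2542… = €38,293.36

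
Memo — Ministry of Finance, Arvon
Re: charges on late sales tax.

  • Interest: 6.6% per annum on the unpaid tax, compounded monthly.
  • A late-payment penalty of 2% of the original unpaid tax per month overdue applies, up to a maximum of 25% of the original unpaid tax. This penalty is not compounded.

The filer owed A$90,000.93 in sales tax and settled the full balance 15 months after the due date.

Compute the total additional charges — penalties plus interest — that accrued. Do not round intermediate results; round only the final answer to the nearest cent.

A$30,218.10

Penalty (uncapped): 15 × 2% × A$90,000.93 = A$27,000.28…; cap = 25% × A$90,000.93 = A$22,500.23… → penalty = A$22,500.23…
Interest (6.6%/yr ÷ 12 = 0.55%/month): A$90,000.93 × ((1 + 0.0055)^15 − 1) = A$7,717.8691…
Penalties + interest = A$22,500.2325 + A$7,717.8691… = A$30,218.10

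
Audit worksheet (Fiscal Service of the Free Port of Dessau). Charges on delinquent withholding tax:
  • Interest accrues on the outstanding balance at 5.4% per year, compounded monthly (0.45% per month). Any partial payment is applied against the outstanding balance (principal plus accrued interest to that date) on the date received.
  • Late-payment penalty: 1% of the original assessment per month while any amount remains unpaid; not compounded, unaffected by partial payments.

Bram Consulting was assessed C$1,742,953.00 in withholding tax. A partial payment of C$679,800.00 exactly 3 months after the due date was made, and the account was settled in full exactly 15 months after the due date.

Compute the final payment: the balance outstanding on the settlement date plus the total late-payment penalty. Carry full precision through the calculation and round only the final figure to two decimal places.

Balance at month 3: C$1,742,953.0000 × (1 + 0.0045)^3 = C$1,766,588.9087…
After C$679,800.00 payment: C$1,766,588.9087… − C$679,800.00 = C$1,086,788.9087…
Balance at month 15: C$1,086,788.9087… × (1 + 0.0045)^12 = C$1,146,950.0128…
Penalty: 15 × 1% × C$1,742,953.00 = C$261,442.95
Final settlement = outstanding balance + penalty = C$1,146,950.0128… + C$261,442.95 = C$1,408,392.96

C$1,408,392.96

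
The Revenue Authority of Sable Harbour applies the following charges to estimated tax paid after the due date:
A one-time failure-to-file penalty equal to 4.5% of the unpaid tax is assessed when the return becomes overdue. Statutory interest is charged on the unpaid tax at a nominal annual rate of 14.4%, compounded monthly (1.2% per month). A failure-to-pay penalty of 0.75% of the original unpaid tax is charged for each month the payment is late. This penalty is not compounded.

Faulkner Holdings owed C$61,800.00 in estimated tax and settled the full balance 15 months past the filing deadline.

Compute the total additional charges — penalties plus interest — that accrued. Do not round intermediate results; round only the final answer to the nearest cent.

C$21,842.30

Failure-to-file penalty: 4.5% × C$61,800.00 = C$2,781.00
Failure-to-pay penalty = 0.75% × C$61,800.00 × 15 mo = C$6,952.50
Interest: C$61,800.00 × ((1 + 0.012)^15 − 1) = C$61,800.00 × 0.1959353… = C$12,108.8020…
Penalties + interest = C$9,733.5000 + C$12,108.8020… = C$21,842.30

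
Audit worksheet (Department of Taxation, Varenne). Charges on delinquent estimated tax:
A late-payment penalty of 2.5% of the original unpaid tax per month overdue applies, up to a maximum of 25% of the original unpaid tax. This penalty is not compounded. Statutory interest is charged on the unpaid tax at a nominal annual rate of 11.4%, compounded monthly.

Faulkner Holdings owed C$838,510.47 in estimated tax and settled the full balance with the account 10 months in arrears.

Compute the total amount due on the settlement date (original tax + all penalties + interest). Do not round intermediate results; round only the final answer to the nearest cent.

Penalty (uncapped): 10 × 2.5% × C$838,510.47 = C$209,627.62…; cap = 25% × C$838,510.47 = C$209,627.62… → penalty = C$209,627.62…
Interest (11.4%/yr ÷ 12 = 0.95%/month): C$838,510.47 × ((1 + 0.0095)^10 − 1) = C$83,151.6162…
Total = C$838,510.47 + C$209,627.6175 + C$83,151.6162… = C$1,131,289.70

C$1,131,289.70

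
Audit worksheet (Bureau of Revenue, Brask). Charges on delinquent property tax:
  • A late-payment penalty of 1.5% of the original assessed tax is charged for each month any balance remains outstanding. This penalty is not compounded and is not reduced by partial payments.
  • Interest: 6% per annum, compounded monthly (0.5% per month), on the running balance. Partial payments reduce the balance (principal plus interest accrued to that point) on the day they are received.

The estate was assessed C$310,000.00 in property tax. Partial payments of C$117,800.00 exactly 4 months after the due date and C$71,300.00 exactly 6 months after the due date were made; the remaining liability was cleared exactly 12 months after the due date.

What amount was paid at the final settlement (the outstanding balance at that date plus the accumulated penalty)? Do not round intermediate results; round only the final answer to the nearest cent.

Balance at month 4: C$310,000.0000 × (1 + 0.005)^4 = C$316,246.6552…
After C$117,800.00 payment: C$316,246.6552… − C$117,800.00 = C$198,446.6552…
Balance at month 6: C$198,446.6552… × (1 + 0.005)^2 = C$200,436.0829…
After C$71,300.00 payment: C$200,436.0829… − C$71,300.00 = C$129,136.0829…
Balance at month 12: C$129,136.0829… × (1 + 0.005)^6 = C$133,058.9155…
Penalty: 12 × 1.5% × C$310,000.00 = C$55,800.00
Final settlement = outstanding balance + penalty = C$133,058.9155… + C$55,800.00 = C$188,858.92

C$188,858.92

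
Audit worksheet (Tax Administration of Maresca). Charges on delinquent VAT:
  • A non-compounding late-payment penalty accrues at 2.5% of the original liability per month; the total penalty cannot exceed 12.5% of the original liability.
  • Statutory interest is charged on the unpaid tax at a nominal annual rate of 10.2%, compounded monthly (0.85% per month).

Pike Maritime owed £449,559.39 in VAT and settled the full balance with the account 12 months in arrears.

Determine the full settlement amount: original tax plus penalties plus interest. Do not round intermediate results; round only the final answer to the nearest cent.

Penalty (uncapped): 12 × 2.5% × £449,559.39 = £134,867.82…; cap = 12.5% × £449,559.39 = £56,194.92… → penalty = £56,194.92…
Interest: £449,559.39 × ((1 + 0.0085)^12 − 1) = £449,559.39 × 0.1069062… = £48,060.6982…
Total = £449,559.39 + £56,194.9238… + £48,060.6982… = £553,815.01

£553,815.01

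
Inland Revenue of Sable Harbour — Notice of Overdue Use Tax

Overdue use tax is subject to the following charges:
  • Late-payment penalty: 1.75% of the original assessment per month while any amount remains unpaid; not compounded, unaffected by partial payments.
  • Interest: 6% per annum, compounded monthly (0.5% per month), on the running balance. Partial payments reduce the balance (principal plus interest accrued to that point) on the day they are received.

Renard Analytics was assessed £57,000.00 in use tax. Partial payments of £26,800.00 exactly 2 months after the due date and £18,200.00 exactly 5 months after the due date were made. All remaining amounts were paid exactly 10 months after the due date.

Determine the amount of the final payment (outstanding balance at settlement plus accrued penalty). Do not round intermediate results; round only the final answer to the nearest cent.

Balance at month 2: £57,000.0000 × (1 + 0.005)^2 = £57,571.4250
After £26,800.00 payment: £57,571.4250 − £26,800.00 = £30,771.4250
Balance at month 5: £30,771.4250 × (1 + 0.005)^3 = £31,235.3081…
After £18,200.00 payment: £31,235.3081… − £18,200.00 = £13,035.3081…
Balance at month 10: £13,035.3081… × (1 + 0.005)^5 = £13,364.4659…
Penalty: 10 × 1.75% × £57,000.00 = £9,975.00
Final settlement = outstanding balance + penalty = £13,364.4659… + £9,975.00 = £23,339.47

£23,339.47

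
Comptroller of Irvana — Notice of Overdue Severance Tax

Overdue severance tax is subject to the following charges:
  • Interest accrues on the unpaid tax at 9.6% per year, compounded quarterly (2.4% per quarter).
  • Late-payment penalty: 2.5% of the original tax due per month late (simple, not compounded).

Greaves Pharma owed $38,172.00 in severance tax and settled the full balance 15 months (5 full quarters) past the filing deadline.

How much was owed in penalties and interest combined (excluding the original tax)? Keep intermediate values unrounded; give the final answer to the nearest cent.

$19,120.35

Late-payment penalty: 15 × 2.5% × $38,172.00 = $14,314.50
Interest: $38,172.00 × ((1 + 0.024)^5 − 1) = $38,172.00 × 0.1258999… = $4,805.8512…
Penalties + interest = $14,314.5000 + $4,805.8512… = $19,120.35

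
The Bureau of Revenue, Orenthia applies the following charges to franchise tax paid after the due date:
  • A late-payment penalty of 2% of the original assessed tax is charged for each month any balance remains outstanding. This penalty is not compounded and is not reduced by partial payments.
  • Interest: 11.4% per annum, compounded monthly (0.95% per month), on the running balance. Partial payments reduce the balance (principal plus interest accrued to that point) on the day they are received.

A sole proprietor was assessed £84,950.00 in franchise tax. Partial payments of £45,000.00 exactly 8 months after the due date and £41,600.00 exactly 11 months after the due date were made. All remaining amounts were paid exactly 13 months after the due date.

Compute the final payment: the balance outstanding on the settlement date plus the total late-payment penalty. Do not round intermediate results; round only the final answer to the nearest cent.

£28,575.01

Balance at month 8: £84,950.0000 × (1 + 0.0095)^8 = £91,624.9962…
After £45,000.00 payment: £91,624.9962… − £45,000.00 = £46,624.9962…
Balance at month 11: £46,624.9962… × (1 + 0.0095)^3 = £47,966.4722…
After £41,600.00 payment: £47,966.4722… − £41,600.00 = £6,366.4722…
Balance at month 13: £6,366.4722… × (1 + 0.0095)^2 = £6,488.0098…
Penalty: 13 × 2% × £84,950.00 = £22,087.00
Final settlement = outstanding balance + penalty = £6,488.0098… + £22,087.00 = £28,575.01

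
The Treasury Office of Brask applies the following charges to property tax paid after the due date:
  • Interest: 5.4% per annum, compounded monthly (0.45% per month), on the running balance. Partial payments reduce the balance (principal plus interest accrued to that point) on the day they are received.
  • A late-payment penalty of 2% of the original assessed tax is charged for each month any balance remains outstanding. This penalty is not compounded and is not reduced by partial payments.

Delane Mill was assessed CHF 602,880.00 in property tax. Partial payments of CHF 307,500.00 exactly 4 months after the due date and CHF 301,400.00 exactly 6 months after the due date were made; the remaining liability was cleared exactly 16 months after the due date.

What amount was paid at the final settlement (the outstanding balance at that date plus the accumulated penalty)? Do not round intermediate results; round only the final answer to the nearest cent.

Balance at month 4: CHF 602,880.0000 × (1 + 0.0045)^4 = CHF 613,805.3099…
After CHF 307,500.00 payment: CHF 613,805.3099… − CHF 307,500.00 = CHF 306,305.3099…
Balance at month 6: CHF 306,305.3099… × (1 + 0.0045)^2 = CHF 309,068.2604…
After CHF 301,400.00 payment: CHF 309,068.2604… − CHF 301,400.00 = CHF 7,668.2604…
Balance at month 16: CHF 7,668.2604… × (1 + 0.0045)^10 = CHF 8,020.4043…
Penalty: 16 × 2% × CHF 602,880.00 = CHF 192,921.60
Final settlement = outstanding balance + penalty = CHF 8,020.4043… + CHF 192,921.60 = CHF 200,942.00

CHF 200,942.00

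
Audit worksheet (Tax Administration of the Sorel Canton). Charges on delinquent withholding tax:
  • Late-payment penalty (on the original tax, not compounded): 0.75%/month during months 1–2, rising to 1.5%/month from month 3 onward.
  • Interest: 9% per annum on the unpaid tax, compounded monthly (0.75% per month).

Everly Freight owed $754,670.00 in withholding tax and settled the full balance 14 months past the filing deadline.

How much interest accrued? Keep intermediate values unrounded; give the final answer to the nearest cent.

$83,221.63

Interest: $754,670.00 × ((1 + 0.0075)^14 − 1) = $754,670.00 × 0.1102755… = $83,221.6325…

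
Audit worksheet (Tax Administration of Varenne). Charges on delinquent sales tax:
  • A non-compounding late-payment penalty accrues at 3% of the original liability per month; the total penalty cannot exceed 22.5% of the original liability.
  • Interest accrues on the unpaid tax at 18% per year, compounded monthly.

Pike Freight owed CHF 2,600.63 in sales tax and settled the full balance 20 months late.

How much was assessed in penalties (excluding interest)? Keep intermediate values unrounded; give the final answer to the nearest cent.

CHF 585.14

Penalty (uncapped): 20 × 3% × CHF 2,600.63 = CHF 1,560.38…; cap = 22.5% × CHF 2,600.63 = CHF 585.14… → penalty = CHF 585.14…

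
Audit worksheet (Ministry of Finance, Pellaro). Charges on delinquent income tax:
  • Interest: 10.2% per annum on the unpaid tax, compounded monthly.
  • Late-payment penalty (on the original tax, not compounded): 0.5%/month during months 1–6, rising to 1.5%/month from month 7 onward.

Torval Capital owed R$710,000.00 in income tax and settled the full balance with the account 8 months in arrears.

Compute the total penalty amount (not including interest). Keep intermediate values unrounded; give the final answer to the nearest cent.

Penalty, months 1–6: 6 × 0.5% × R$710,000.00 = R$21,300.00
Penalty, months 7–8: 2 × 1.5% × R$710,000.00 = R$21,300.00
Total penalty = R$21,300.00 + R$21,300.00 = R$42,600.00

R$42,600.00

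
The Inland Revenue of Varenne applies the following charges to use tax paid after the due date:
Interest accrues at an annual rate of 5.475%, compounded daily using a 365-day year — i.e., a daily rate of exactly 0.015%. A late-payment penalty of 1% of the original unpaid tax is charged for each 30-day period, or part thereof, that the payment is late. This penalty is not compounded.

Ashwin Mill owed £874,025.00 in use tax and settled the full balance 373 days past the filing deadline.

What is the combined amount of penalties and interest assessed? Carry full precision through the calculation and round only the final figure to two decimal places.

Penalty periods: ⌈373/30⌉ = 13; penalty = 13 × 1% × £874,025.00 = £113,623.25
Interest: £874,025.00 × ((1 + 0.00015)^373 − 1) = £874,025.00 × 0.05754037… = £50,291.7201…
Penalties + interest = £113,623.2500 + £50,291.7201… = £163,914.97

£163,914.97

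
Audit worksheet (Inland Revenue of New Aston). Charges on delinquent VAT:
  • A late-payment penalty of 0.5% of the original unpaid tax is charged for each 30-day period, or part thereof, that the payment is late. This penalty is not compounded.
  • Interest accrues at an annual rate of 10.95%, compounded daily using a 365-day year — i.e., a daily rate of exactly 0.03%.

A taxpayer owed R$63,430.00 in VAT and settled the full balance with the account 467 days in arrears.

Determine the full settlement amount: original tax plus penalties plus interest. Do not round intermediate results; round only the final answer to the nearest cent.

Penalty periods: ⌈467/30⌉ = 16; penalty = 16 × 0.5% × R$63,430.00 = R$5,074.40
Interest: R$63,430.00 × ((1 + 0.0003)^467 − 1) = R$63,430.00 × 0.15036466… = R$9,537.6305…
Total = R$63,430.00 + R$5,074.4000 + R$9,537.6305… = R$78,042.03

R$78,042.03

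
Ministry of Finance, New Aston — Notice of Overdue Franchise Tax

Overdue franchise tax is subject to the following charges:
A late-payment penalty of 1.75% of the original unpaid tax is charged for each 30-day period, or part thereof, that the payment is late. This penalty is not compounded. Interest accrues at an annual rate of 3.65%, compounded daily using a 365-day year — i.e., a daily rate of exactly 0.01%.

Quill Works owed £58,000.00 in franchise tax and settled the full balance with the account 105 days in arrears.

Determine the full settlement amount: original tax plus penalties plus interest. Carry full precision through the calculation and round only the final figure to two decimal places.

£62,672.18

Penalty periods: ⌈105/30⌉ = 4; penalty = 4 × 1.75% × £58,000.00 = £4,060.00
Interest: £58,000.00 × ((1 + 0.0001)^105 − 1) = £58,000.00 × 0.01055479… = £612.1777…
Total = £58,000.00 + £4,060.0000 + £612.1777… = £62,672.18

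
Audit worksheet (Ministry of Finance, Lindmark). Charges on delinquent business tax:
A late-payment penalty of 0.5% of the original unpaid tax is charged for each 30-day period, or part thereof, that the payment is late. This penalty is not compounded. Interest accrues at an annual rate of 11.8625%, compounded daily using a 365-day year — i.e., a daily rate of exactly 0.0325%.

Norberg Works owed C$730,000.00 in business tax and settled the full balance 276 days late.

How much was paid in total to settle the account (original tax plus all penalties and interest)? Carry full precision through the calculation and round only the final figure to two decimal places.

Penalty periods: ⌈276/30⌉ = 10; penalty = 10 × 0.5% × C$730,000.00 = C$36,500.00
Interest: C$730,000.00 × ((1 + 0.000325)^276 − 1) = C$730,000.00 × 0.09383014… = C$68,496.0022…
Total = C$730,000.00 + C$36,500.0000 + C$68,496.0022… = C$834,996.00

C$834,996.00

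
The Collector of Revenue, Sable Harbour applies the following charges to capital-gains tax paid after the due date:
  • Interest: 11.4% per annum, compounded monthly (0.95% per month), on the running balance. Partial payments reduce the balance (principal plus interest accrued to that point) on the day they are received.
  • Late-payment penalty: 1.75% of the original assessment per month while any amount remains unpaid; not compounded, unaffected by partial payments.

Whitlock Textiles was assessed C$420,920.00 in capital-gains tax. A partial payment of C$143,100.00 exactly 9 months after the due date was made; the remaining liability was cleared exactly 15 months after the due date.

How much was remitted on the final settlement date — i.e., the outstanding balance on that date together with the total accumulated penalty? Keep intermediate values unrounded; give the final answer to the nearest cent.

Balance at month 9: C$420,920.0000 × (1 + 0.0095)^9 = C$458,306.9796…
After C$143,100.00 payment: C$458,306.9796… − C$143,100.00 = C$315,206.9796…
Balance at month 15: C$315,206.9796… × (1 + 0.0095)^6 = C$333,605.9326…
Penalty: 15 × 1.75% × C$420,920.00 = C$110,491.50
Final settlement = outstanding balance + penalty = C$333,605.9326… + C$110,491.50 = C$444,097.43

C$444,097.43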